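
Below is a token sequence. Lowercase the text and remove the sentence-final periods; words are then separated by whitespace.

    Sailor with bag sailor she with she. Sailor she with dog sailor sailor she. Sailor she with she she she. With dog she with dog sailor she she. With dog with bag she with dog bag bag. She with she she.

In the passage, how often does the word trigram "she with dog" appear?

5

Scanning the 39 overlapping trigram windows for "she with dog":
  position 9–11: she with dog
  position 20–22: she with dog
  position 23–25: she with dog
  position 28–30: she with dog
  position 33–35: she with dog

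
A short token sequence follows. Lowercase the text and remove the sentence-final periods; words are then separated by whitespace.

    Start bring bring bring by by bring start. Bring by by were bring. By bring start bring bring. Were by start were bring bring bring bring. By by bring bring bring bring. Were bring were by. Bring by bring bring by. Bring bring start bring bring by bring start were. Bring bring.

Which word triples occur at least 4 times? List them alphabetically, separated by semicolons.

Trigram counts meeting the condition (at least 4 times):
  bring bring bring: 5
  bring bring by: 4
  bring by bring: 4

bring bring bring; bring bring by; bring by bring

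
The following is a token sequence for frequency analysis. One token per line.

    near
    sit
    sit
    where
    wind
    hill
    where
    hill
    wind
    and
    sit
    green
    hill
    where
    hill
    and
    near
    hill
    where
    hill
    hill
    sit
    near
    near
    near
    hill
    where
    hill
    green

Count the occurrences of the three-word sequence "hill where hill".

Scanning the 27 overlapping trigram windows for "hill where hill":
  position 6–8: hill where hill
  position 13–15: hill where hill
  position 18–20: hill where hill
  position 26–28: hill where hill

4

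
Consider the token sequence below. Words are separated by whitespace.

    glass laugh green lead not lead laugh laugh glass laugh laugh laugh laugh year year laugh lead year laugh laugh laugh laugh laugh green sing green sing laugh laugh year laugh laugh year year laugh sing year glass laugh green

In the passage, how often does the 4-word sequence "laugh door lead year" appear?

Scanning the 37 overlapping 4-gram windows for "laugh door lead year":
  (none found)

0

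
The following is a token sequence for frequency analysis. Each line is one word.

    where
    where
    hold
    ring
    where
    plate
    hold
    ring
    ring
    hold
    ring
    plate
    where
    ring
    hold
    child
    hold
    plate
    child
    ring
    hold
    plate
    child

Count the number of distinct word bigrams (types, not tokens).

23 tokens → 22 bigram windows in total.
Repeated bigrams (each contributes count−1 duplicates):
  hold ring: 3
  ring hold: 3
  hold plate: 2
  plate child: 2
6 duplicate windows → 22 − 6 = 16 distinct.

16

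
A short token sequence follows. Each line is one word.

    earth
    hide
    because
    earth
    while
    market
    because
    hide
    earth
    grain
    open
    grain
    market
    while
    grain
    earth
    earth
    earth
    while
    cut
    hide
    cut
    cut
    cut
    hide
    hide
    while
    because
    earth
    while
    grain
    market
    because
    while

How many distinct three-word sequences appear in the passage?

34 tokens → 32 trigram windows in total.
Repeated trigrams (each contributes count−1 duplicates):
  because earth while: 2
1 duplicate windows → 32 − 1 = 31 distinct.

31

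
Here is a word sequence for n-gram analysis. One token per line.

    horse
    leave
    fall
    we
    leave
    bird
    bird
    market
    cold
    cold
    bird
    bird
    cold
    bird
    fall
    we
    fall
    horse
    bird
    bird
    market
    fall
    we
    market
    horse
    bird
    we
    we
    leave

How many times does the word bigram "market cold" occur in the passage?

1

Scanning the 28 overlapping bigram windows for "market cold":
  position 8–9: market cold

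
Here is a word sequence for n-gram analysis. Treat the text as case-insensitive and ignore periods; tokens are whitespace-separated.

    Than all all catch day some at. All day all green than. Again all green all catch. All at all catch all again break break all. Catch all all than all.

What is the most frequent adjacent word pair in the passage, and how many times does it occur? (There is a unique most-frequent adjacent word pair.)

"all catch", 4 times

Bigram frequencies (highest first):
  all catch: 4
  catch all: 3
  than all: 2
  all all: 2
  at all: 2
  all green: 2
  … (15 more, each ≤ 1)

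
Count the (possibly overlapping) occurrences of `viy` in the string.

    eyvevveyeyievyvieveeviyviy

Sliding a length-3 window over the 26 characters (24 positions):
  position 21–23: viy
  position 24–26: viy

2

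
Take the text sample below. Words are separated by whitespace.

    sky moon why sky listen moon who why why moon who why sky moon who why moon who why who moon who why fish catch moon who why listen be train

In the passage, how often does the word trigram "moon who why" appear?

Scanning the 29 overlapping trigram windows for "moon who why":
  position 6–8: moon who why
  position 10–12: moon who why
  position 14–16: moon who why
  position 17–19: moon who why
  position 21–23: moon who why
  position 26–28: moon who why

6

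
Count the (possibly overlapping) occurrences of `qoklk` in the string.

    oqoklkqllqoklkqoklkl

3

Sliding a length-5 window over the 20 characters (16 positions):
  position 2–6: qoklk
  position 10–14: qoklk
  position 15–19: qoklk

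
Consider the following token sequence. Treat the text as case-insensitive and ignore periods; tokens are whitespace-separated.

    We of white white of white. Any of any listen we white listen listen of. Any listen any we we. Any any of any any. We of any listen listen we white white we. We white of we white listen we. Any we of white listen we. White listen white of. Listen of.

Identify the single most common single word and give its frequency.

"we", 12 times

Unigram frequencies (highest first):
  we: 12
  white: 11
  of: 10
  any: 10
  listen: 10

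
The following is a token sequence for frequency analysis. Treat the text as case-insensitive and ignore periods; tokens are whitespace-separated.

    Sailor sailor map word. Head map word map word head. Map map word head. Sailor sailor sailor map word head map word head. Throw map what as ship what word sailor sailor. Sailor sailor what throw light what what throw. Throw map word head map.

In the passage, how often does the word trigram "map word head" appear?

6

Scanning the 43 overlapping trigram windows for "map word head":
  position 3–5: map word head
  position 8–10: map word head
  position 12–14: map word head
  position 18–20: map word head
  position 21–23: map word head
  position 42–44: map word head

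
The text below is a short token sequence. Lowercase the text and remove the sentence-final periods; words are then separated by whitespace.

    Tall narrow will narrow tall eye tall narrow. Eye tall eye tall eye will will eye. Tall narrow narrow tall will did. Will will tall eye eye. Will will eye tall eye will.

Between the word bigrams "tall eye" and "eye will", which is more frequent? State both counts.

"tall eye": 5 occurrences
"eye will": 3 occurrences

"tall eye" (5 vs 3)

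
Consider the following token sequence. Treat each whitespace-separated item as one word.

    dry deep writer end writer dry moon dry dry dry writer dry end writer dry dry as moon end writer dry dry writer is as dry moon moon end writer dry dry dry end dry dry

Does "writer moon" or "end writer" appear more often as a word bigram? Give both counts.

"writer moon": 0 occurrences
"end writer": 4 occurrences

"end writer" (4 vs 0)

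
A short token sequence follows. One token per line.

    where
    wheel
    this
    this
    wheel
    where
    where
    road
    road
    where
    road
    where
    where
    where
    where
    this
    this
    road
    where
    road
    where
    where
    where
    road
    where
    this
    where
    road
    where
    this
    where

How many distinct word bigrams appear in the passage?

31 tokens → 30 bigram windows in total.
Repeated bigrams (each contributes count−1 duplicates):
  road where: 6
  where where: 6
  where road: 5
  where this: 3
  this this: 2
  this where: 2
18 duplicate windows → 30 − 18 = 12 distinct.

12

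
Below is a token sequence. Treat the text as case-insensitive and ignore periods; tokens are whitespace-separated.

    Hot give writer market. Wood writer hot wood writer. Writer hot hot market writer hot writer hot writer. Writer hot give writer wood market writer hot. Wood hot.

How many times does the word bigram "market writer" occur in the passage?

Scanning the 27 overlapping bigram windows for "market writer":
  position 13–14: market writer
  position 24–25: market writer

2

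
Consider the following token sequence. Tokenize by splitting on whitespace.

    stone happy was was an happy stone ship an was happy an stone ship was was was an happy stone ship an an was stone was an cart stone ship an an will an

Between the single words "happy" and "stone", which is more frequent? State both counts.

"stone" (6 vs 4)

"happy": 4 occurrences
"stone": 6 occurrences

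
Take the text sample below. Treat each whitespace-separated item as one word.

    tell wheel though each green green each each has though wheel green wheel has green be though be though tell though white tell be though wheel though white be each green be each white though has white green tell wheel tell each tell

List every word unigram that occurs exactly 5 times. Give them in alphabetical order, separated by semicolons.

Unigram counts meeting the condition (exactly 5 times):
  be: 5
  wheel: 5

be; wheel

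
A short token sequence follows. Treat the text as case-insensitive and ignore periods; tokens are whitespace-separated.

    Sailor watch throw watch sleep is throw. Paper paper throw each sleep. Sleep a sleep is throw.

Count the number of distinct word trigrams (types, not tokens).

14

17 tokens → 15 trigram windows in total.
Repeated trigrams (each contributes count−1 duplicates):
  sleep is throw: 2
1 duplicate windows → 15 − 1 = 14 distinct.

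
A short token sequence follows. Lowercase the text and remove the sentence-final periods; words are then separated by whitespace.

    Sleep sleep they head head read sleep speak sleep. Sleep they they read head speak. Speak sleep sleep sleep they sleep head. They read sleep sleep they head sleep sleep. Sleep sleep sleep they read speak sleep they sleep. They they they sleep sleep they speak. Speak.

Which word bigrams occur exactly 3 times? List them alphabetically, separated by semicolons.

Bigram counts meeting the condition (exactly 3 times):
  speak sleep: 3
  they read: 3
  they sleep: 3
  they they: 3

speak sleep; they read; they sleep; they they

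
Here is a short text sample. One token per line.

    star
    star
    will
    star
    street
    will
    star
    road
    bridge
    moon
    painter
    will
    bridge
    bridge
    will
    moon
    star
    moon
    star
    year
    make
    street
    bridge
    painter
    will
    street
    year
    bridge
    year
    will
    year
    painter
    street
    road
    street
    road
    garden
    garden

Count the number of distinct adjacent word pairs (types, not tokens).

38 tokens → 37 bigram windows in total.
Repeated bigrams (each contributes count−1 duplicates):
  moon star: 2
  painter will: 2
  street road: 2
  will star: 2
4 duplicate windows → 37 − 4 = 33 distinct.

33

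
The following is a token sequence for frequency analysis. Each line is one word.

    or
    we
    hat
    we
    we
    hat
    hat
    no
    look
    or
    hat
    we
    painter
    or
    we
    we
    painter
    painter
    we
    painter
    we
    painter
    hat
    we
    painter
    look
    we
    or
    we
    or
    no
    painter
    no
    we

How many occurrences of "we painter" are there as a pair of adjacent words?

Scanning the 33 overlapping bigram windows for "we painter":
  position 12–13: we painter
  position 16–17: we painter
  position 19–20: we painter
  position 21–22: we painter
  position 24–25: we painter

5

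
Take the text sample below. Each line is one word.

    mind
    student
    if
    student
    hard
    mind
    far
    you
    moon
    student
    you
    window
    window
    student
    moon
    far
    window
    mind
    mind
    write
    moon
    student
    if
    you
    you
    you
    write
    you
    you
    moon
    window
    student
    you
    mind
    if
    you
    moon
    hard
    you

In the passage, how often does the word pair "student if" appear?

2

Scanning the 38 overlapping bigram windows for "student if":
  position 2–3: student if
  position 22–23: student if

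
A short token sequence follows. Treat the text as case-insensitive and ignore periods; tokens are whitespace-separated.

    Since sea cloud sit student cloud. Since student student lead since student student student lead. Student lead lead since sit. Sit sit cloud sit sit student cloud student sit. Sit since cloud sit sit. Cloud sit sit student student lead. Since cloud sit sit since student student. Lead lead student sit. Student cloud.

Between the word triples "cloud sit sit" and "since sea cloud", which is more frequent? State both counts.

"cloud sit sit" (4 vs 1)

"cloud sit sit": 4 occurrences
"since sea cloud": 1 occurrence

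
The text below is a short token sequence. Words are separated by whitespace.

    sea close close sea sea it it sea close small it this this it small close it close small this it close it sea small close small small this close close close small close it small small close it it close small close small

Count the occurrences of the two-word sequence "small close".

5

Scanning the 43 overlapping bigram windows for "small close":
  position 15–16: small close
  position 25–26: small close
  position 33–34: small close
  position 37–38: small close
  position 42–43: small close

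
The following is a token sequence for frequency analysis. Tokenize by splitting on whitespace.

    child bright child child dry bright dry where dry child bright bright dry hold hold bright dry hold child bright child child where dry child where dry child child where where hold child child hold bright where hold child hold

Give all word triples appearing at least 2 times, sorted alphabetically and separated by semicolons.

bright child child; bright dry hold; child bright child; child child where; child where dry; where dry child; where hold child

Trigram counts meeting the condition (at least 2 times):
  bright child child: 2
  bright dry hold: 2
  child bright child: 2
  child child where: 2
  child where dry: 2
  where dry child: 3
  where hold child: 2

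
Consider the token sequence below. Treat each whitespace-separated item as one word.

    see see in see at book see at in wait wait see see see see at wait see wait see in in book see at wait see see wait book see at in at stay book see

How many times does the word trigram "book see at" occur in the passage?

3

Scanning the 35 overlapping trigram windows for "book see at":
  position 6–8: book see at
  position 23–25: book see at
  position 30–32: book see at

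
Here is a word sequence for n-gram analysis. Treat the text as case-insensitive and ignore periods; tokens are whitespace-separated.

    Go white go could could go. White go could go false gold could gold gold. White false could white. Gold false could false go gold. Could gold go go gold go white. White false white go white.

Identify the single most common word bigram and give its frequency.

Bigram frequencies (highest first):
  go white: 4
  white go: 3
  go could: 2
  could go: 2
  gold could: 2
  could gold: 2
  … (17 more, each ≤ 2)

"go white", 4 times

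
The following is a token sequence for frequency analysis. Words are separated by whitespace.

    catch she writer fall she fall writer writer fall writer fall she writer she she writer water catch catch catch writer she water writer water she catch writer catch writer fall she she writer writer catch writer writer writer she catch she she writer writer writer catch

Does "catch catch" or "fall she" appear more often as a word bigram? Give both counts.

"catch catch": 2 occurrences
"fall she": 3 occurrences

"fall she" (3 vs 2)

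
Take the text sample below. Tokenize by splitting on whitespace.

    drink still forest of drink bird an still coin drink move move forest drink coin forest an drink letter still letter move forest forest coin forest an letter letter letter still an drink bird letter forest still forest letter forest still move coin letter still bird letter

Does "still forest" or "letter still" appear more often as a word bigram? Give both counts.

"letter still" (3 vs 2)

"still forest": 2 occurrences
"letter still": 3 occurrences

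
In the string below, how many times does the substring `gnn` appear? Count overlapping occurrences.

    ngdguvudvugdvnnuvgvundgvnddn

0

Sliding a length-3 window over the 28 characters (26 positions):
  (no match at any position)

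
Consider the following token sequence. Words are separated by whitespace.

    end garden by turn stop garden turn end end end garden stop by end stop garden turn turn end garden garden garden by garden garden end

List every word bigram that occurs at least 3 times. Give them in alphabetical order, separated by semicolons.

Bigram counts meeting the condition (at least 3 times):
  end garden: 3
  garden garden: 3

end garden; garden garden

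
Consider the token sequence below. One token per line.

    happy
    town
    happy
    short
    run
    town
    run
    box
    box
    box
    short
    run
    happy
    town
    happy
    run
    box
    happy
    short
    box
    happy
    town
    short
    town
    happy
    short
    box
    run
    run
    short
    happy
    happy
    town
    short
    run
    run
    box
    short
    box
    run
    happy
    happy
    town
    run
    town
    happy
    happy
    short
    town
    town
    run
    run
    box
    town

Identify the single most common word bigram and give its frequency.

"happy town", 5 times

Bigram frequencies (highest first):
  happy town: 5
  town happy: 4
  happy short: 4
  run box: 4
  short run: 3
  town run: 3
  … (16 more, each ≤ 3)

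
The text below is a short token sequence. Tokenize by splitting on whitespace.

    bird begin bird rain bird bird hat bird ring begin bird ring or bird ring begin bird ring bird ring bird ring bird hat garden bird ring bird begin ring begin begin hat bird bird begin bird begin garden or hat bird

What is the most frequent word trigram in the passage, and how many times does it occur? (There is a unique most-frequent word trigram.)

Trigram frequencies (highest first):
  bird ring bird: 4
  bird begin bird: 2
  bird ring begin: 2
  ring begin bird: 2
  begin bird ring: 2
  ring bird ring: 2
  … (26 more, each ≤ 1)

"bird ring bird", 4 times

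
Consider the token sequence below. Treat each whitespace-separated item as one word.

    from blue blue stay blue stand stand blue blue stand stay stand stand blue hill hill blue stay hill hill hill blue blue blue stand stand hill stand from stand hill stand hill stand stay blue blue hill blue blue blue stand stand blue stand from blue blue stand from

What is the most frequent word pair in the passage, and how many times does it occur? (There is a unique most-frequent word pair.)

Bigram frequencies (highest first):
  blue blue: 8
  blue stand: 6
  stand stand: 4
  stand blue: 3
  hill hill: 3
  hill blue: 3
  … (11 more, each ≤ 3)

"blue blue", 8 times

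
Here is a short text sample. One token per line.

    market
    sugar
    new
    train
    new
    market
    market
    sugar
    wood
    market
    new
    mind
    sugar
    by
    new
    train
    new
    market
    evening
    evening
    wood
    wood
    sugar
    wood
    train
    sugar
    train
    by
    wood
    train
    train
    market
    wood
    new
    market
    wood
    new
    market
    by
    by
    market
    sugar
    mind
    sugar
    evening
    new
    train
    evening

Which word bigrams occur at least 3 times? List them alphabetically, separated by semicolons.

Bigram counts meeting the condition (at least 3 times):
  market sugar: 3
  new market: 4
  new train: 3

market sugar; new market; new train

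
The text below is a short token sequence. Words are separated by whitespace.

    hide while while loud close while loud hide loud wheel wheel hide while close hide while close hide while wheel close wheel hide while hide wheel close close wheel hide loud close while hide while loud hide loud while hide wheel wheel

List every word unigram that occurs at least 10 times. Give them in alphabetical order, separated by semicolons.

Unigram counts meeting the condition (at least 10 times):
  hide: 11
  while: 10

hide; while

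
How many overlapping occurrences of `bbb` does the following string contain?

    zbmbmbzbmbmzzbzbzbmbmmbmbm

Sliding a length-3 window over the 26 characters (24 positions):
  (no match at any position)

0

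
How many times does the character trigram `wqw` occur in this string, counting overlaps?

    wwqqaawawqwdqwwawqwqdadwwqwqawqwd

4

Sliding a length-3 window over the 33 characters (31 positions):
  position 9–11: wqw
  position 17–19: wqw
  position 25–27: wqw
  position 30–32: wqw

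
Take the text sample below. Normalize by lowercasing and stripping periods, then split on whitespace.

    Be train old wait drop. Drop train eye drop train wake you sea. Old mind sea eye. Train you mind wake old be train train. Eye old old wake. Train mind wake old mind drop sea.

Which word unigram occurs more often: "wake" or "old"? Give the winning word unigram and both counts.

"old" (6 vs 4)

"wake": 4 occurrences
"old": 6 occurrences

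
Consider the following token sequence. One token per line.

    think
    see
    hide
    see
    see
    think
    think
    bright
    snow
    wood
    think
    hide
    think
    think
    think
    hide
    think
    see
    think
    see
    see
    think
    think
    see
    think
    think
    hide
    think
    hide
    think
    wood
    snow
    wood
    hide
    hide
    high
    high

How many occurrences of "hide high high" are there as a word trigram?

Scanning the 35 overlapping trigram windows for "hide high high":
  position 35–37: hide high high

1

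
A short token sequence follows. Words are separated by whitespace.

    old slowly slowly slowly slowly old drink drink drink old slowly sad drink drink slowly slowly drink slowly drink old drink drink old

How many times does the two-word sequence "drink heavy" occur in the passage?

0

Scanning the 22 overlapping bigram windows for "drink heavy":
  (none found)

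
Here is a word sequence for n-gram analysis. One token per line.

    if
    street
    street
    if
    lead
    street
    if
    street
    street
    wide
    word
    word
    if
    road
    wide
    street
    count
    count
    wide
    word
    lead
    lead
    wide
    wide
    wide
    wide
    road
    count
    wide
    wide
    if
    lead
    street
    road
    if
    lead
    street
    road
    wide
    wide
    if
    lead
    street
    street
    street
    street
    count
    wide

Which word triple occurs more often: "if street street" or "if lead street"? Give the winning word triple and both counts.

"if street street": 2 occurrences
"if lead street": 4 occurrences

"if lead street" (4 vs 2)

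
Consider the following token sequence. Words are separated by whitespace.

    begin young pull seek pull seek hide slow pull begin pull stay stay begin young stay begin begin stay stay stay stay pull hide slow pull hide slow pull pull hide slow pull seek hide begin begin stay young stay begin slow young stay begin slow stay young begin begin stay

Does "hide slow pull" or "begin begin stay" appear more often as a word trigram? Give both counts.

"hide slow pull": 4 occurrences
"begin begin stay": 3 occurrences

"hide slow pull" (4 vs 3)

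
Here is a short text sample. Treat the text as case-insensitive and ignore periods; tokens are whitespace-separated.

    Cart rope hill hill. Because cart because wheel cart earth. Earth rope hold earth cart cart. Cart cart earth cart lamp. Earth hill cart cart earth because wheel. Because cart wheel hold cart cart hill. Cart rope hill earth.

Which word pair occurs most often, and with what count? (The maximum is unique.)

"cart cart", 5 times

Bigram frequencies (highest first):
  cart cart: 5
  cart earth: 3
  cart rope: 2
  rope hill: 2
  because cart: 2
  because wheel: 2
  … (20 more, each ≤ 2)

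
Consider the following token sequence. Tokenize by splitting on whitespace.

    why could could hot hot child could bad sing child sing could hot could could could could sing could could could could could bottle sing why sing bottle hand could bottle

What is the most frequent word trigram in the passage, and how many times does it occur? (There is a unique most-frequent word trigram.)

Trigram frequencies (highest first):
  could could could: 5
  why could could: 1
  could could hot: 1
  could hot hot: 1
  hot hot child: 1
  hot child could: 1
  … (19 more, each ≤ 1)

"could could could", 5 times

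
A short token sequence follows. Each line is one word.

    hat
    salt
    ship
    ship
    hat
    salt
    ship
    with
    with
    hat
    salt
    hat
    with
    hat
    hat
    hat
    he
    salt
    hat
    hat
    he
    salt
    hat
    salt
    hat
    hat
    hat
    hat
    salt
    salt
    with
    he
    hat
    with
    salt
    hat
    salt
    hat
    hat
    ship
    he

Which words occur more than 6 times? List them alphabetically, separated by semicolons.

Unigram counts meeting the condition (more than 6 times):
  hat: 18
  salt: 10

hat; salt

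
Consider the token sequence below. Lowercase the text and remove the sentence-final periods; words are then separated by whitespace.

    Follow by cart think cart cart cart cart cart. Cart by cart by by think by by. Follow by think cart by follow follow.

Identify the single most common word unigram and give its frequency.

"cart", 9 times

Unigram frequencies (highest first):
  cart: 9
  by: 8
  follow: 4
  think: 3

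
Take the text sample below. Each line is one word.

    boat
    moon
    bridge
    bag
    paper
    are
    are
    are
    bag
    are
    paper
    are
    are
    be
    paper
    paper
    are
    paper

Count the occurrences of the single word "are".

7

Scanning the 18 tokens for "are":
  position 6: are
  position 7: are
  position 8: are
  position 10: are
  position 12: are
  position 13: are
  position 17: are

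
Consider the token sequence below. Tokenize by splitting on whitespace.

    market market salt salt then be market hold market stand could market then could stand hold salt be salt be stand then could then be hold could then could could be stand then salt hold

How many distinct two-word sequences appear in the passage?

27

35 tokens → 34 bigram windows in total.
Repeated bigrams (each contributes count−1 duplicates):
  then could: 3
  be stand: 2
  could then: 2
  salt be: 2
  stand then: 2
  then be: 2
7 duplicate windows → 34 − 7 = 27 distinct.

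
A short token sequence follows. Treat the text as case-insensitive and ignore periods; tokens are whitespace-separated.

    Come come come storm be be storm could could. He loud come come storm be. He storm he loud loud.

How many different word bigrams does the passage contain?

20 tokens → 19 bigram windows in total.
Repeated bigrams (each contributes count−1 duplicates):
  come come: 3
  come storm: 2
  he loud: 2
  storm be: 2
5 duplicate windows → 19 − 5 = 14 distinct.

14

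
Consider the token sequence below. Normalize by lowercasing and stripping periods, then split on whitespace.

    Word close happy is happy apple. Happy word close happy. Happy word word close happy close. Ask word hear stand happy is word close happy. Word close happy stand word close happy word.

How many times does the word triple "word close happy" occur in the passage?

Scanning the 31 overlapping trigram windows for "word close happy":
  position 1–3: word close happy
  position 8–10: word close happy
  position 13–15: word close happy
  position 23–25: word close happy
  position 26–28: word close happy
  position 30–32: word close happy

6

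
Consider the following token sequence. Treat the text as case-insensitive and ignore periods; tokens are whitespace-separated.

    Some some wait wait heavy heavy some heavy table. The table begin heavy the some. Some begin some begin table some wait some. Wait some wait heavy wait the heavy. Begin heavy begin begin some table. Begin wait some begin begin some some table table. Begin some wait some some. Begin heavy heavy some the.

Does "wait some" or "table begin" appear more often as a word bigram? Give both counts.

"wait some" (4 vs 3)

"wait some": 4 occurrences
"table begin": 3 occurrences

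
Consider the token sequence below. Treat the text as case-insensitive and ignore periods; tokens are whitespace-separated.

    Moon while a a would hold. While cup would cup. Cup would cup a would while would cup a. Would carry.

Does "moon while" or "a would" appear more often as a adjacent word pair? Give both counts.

"moon while": 1 occurrence
"a would": 3 occurrences

"a would" (3 vs 1)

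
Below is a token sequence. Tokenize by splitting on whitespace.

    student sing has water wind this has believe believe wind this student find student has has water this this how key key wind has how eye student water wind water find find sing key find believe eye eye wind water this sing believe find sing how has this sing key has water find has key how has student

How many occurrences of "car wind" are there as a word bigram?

0

Scanning the 57 overlapping bigram windows for "car wind":
  (none found)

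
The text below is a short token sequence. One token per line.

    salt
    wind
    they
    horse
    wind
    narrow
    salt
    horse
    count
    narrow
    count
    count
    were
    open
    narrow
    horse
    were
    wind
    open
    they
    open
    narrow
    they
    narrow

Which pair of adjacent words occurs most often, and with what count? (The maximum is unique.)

Bigram frequencies (highest first):
  open narrow: 2
  salt wind: 1
  wind they: 1
  they horse: 1
  horse wind: 1
  wind narrow: 1
  … (16 more, each ≤ 1)

"open narrow", 2 times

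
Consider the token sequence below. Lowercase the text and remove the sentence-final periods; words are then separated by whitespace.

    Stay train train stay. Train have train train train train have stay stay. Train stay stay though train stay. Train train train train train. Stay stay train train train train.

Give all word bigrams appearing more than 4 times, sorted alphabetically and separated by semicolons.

Bigram counts meeting the condition (more than 4 times):
  stay train: 5
  train train: 11

stay train; train train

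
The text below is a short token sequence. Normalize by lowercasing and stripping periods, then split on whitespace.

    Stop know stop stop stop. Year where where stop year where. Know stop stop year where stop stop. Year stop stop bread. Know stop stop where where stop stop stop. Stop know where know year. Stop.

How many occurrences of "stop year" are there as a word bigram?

4

Scanning the 35 overlapping bigram windows for "stop year":
  position 5–6: stop year
  position 9–10: stop year
  position 14–15: stop year
  position 18–19: stop year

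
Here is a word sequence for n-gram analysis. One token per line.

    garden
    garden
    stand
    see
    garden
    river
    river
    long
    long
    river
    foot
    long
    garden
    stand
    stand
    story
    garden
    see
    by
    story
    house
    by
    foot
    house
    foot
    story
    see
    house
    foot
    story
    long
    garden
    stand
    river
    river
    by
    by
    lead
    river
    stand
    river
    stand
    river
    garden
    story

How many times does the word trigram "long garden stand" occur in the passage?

2

Scanning the 43 overlapping trigram windows for "long garden stand":
  position 12–14: long garden stand
  position 31–33: long garden stand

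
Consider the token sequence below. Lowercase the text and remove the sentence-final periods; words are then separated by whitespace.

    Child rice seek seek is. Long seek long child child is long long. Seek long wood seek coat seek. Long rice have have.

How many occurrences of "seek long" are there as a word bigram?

Scanning the 22 overlapping bigram windows for "seek long":
  position 7–8: seek long
  position 14–15: seek long
  position 19–20: seek long

3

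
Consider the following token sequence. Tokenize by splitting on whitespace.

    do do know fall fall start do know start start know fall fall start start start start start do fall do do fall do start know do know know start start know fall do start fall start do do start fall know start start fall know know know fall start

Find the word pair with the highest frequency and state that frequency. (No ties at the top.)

Bigram frequencies (highest first):
  start start: 7
  know fall: 4
  fall start: 4
  do do: 3
  do know: 3
  start do: 3
  … (10 more, each ≤ 3)

"start start", 7 times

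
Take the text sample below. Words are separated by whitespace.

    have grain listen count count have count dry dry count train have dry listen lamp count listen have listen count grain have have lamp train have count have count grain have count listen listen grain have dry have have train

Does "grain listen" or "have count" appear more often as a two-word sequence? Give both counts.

"grain listen": 1 occurrence
"have count": 4 occurrences

"have count" (4 vs 1)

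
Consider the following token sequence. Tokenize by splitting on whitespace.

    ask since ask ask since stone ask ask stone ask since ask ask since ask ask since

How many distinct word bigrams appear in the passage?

17 tokens → 16 bigram windows in total.
Repeated bigrams (each contributes count−1 duplicates):
  ask since: 5
  ask ask: 4
  since ask: 3
  stone ask: 2
10 duplicate windows → 16 − 10 = 6 distinct.

6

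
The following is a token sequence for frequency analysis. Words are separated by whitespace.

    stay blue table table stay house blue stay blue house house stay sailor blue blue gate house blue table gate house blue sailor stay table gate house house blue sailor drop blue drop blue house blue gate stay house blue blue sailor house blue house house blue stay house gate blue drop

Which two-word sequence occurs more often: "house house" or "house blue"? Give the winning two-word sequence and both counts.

"house house": 3 occurrences
"house blue": 8 occurrences

"house blue" (8 vs 3)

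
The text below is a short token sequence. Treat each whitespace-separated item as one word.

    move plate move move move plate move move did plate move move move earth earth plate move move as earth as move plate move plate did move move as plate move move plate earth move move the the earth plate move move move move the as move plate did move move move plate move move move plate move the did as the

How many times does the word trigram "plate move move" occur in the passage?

Scanning the 60 overlapping trigram windows for "plate move move":
  position 2–4: plate move move
  position 6–8: plate move move
  position 10–12: plate move move
  position 16–18: plate move move
  position 30–32: plate move move
  position 40–42: plate move move
  position 53–55: plate move move

7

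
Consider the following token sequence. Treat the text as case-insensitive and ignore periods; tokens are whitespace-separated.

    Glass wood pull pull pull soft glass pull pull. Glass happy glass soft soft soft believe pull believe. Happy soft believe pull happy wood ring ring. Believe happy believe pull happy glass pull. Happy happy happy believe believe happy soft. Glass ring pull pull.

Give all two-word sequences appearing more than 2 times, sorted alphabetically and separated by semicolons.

Bigram counts meeting the condition (more than 2 times):
  believe happy: 3
  believe pull: 3
  pull happy: 3
  pull pull: 4

believe happy; believe pull; pull happy; pull pull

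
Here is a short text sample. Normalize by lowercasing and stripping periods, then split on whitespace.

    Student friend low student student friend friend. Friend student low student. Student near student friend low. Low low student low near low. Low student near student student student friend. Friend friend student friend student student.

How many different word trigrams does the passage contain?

25

35 tokens → 33 trigram windows in total.
Repeated trigrams (each contributes count−1 duplicates):
  friend friend friend: 2
  friend friend student: 2
  low low student: 2
  low student student: 2
  student friend friend: 2
  student friend low: 2
  student near student: 2
  student student friend: 2
8 duplicate windows → 33 − 8 = 25 distinct.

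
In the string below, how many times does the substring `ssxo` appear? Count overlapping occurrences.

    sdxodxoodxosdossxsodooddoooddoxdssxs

Sliding a length-4 window over the 36 characters (33 positions):
  (no match at any position)

0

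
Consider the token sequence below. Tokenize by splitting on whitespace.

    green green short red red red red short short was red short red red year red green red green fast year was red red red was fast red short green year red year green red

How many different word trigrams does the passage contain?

35 tokens → 33 trigram windows in total.
Repeated trigrams (each contributes count−1 duplicates):
  red red red: 3
  short red red: 2
3 duplicate windows → 33 − 3 = 30 distinct.

30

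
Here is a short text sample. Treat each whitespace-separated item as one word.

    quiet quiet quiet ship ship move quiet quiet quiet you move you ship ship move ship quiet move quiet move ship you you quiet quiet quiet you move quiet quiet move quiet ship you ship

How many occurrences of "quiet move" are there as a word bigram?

Scanning the 34 overlapping bigram windows for "quiet move":
  position 17–18: quiet move
  position 19–20: quiet move
  position 30–31: quiet move

3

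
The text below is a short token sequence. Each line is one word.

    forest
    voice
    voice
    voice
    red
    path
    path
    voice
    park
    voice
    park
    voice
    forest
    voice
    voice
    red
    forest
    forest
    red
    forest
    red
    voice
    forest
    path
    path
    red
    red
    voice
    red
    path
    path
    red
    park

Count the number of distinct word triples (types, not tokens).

33 tokens → 31 trigram windows in total.
Repeated trigrams (each contributes count−1 duplicates):
  forest voice voice: 2
  path path red: 2
  red path path: 2
  voice park voice: 2
  voice red path: 2
  voice voice red: 2
6 duplicate windows → 31 − 6 = 25 distinct.

25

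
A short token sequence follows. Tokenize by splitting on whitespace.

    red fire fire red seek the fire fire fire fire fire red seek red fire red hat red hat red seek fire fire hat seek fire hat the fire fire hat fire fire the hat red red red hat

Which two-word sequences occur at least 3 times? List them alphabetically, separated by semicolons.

Bigram counts meeting the condition (at least 3 times):
  fire fire: 8
  fire hat: 3
  fire red: 3
  hat red: 3
  red hat: 3
  red seek: 3

fire fire; fire hat; fire red; hat red; red hat; red seek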